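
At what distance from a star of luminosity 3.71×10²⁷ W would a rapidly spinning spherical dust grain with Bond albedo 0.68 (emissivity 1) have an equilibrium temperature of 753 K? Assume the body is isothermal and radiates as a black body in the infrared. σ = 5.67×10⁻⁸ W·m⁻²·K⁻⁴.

d ≈ 3.60×10¹⁰ m

For an isothermal black-emitting sphere, (1−a)S·πr² = σ·4πr²·T⁴ ⇒ S = 4σT⁴/(1−a).
S = 4·5.67×10⁻⁸·(753)⁴/0.320 = 2.279×10⁵ W/m².
Flux falls as S = L/(4πd²), so d = √(L/(4πS)) = √(3.71×10²⁷/(4π·2.279×10⁵)).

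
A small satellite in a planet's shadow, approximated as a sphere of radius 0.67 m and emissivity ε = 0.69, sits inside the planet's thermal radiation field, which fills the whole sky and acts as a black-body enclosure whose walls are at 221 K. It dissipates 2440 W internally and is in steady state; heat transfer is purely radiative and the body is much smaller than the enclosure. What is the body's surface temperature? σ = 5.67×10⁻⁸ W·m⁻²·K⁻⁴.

For a small grey body in a large enclosure, net radiated power = εσA(T⁴ − T_w⁴).
Steady state: P = εσA(T⁴ − T_w⁴) with A = 4πr² = 5.641 m².
T⁴ = P/(εσA) + T_w⁴ = 2440/(0.69·5.67×10⁻⁸·5.641) + (221)⁴
    = 1.106×10¹⁰ + 2.385×10⁹ = 1.344×10¹⁰ K⁴.

T ≈ 340 K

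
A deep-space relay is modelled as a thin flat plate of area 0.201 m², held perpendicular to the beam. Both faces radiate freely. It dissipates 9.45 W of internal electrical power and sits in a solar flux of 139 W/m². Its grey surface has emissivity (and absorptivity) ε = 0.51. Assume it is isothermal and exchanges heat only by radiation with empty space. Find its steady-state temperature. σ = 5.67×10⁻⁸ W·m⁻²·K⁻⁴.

T ≈ 212 K

At steady state, absorbed solar power + internal power = radiated power.
Absorbed: α·S·A_cross = 0.51·139·0.2010 = 14.25 W (cross-section A).
Total input = 14.25 + 9.45 = 23.70 W.
Radiated: εσ·A_surf·T⁴ with A_surf = 2A = 0.4020 m².
T⁴ = 23.70/(0.51·5.67×10⁻⁸·0.4020) = 2.039×10⁹ K⁴.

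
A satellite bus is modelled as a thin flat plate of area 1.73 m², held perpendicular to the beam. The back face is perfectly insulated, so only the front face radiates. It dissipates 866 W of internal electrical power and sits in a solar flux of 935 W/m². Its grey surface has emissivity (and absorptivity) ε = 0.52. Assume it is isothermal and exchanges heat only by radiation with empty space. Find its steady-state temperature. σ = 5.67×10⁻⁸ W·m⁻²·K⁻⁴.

At steady state, absorbed solar power + internal power = radiated power.
Absorbed: α·S·A_cross = 0.52·935·1.730 = 841.1 W (cross-section A).
Total input = 841.1 + 866 = 1707 W.
Radiated: εσ·A_surf·T⁴ with A_surf = A = 1.730 m².
T⁴ = 1707/(0.52·5.67×10⁻⁸·1.730) = 3.347×10¹⁰ K⁴.

T ≈ 428 K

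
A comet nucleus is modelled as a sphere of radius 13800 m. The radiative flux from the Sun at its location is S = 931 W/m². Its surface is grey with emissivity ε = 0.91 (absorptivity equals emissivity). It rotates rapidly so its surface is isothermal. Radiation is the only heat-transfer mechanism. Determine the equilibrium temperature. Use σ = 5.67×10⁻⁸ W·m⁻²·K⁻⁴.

T ≈ 253 K

At equilibrium, absorbed power = emitted power.
Absorbing cross-section = πr² = 5.983×10⁸ m²; emitting surface = 4πr² = 2.393×10⁹ m² (ratio 4).
εS·A_cross = εσ·A_surf·T⁴  ⇒  T⁴ = S/(4σ)   (ε cancels).
T⁴ = 931/(4·5.67×10⁻⁸) = 4.105×10⁹ K⁴.
T = (4.105×10⁹)^(1/4).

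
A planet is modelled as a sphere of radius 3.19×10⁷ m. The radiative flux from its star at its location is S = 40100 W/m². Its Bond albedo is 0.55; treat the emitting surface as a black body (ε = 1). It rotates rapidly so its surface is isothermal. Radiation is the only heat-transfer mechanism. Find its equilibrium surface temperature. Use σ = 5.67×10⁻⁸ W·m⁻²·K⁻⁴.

T ≈ 531 K

At equilibrium, absorbed power = emitted power.
Absorbing cross-section = πr² = 3.197×10¹⁵ m²; emitting surface = 4πr² = 1.279×10¹⁶ m² (ratio 4).
(1−a)S·A_cross = εσ·A_surf·T⁴  ⇒  T⁴ = (1−a)S/(4σ).
T⁴ = 0.450·40100/(4·5.67×10⁻⁸) = 7.956×10¹⁰ K⁴.
T = (7.956×10¹⁰)^(1/4).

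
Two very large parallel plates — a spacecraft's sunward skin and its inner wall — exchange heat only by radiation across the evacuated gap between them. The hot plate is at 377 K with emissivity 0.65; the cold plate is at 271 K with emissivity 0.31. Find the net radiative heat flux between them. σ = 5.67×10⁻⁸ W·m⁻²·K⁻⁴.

For two infinite grey parallel plates, q = σ(T₁⁴ − T₂⁴)/(1/ε₁ + 1/ε₂ − 1).
T₁⁴ − T₂⁴ = 2.020×10¹⁰ − 5.394×10⁹ = 1.481×10¹⁰ K⁴.
1/ε₁ + 1/ε₂ − 1 = 1.538 + 3.226 − 1 = 3.764.
q = 5.67×10⁻⁸ × 1.481×10¹⁰ / 3.764.

q ≈ 223 W/m²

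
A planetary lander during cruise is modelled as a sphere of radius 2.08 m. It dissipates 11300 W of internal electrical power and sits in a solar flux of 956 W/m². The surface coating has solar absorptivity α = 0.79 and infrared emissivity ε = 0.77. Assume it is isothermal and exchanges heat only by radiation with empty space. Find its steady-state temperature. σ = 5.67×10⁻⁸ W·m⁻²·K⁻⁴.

T ≈ 309 K

At steady state, absorbed solar power + internal power = radiated power.
Absorbed: α·S·A_cross = 0.79·956·13.59 = 10270 W (cross-section πr²).
Total input = 10270 + 11300 = 21570 W.
Radiated: εσ·A_surf·T⁴ with A_surf = 4πr² = 54.37 m².
T⁴ = 21570/(0.77·5.67×10⁻⁸·54.37) = 9.085×10⁹ K⁴.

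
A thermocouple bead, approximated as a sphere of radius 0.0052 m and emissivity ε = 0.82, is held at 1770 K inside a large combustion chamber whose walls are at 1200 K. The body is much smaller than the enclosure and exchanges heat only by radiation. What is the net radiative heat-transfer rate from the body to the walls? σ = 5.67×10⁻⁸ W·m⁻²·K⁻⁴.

For a small grey body in a large enclosure: P_net = εσA(T_body⁴ − T_wall⁴).
A = 4πr² = 3.398×10⁻⁴ m²; T_body⁴ − T_wall⁴ = 9.815×10¹² − 2.074×10¹² = 7.741×10¹² K⁴.
|P_net| = 0.82·5.67×10⁻⁸·3.398×10⁻⁴·7.741×10¹².

P_net ≈ 122 W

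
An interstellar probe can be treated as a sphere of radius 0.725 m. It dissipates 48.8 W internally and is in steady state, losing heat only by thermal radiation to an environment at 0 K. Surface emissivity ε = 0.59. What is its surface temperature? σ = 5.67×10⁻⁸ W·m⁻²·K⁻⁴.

T ≈ 122 K

Steady state: internal power = radiated power, P = εσA T⁴.
Radiating area A = 4πr² = 6.605 m².
T⁴ = P/(εσA) = 48.8/(0.59·5.67×10⁻⁸·6.605) = 2.209×10⁸ K⁴.
T = (2.209×10⁸)^(1/4).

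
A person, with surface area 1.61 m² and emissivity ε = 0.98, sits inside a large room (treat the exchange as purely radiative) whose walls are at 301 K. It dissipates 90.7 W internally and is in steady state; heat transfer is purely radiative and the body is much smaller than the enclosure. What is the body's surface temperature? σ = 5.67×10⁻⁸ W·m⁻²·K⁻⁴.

T ≈ 310 K

For a small grey body in a large enclosure, net radiated power = εσA(T⁴ − T_w⁴).
Steady state: P = εσA(T⁴ − T_w⁴) with A = 1.61 m².
T⁴ = P/(εσA) + T_w⁴ = 90.7/(0.98·5.67×10⁻⁸·1.610) + (301)⁴
    = 1.014×10⁹ + 8.209×10⁹ = 9.222×10⁹ K⁴.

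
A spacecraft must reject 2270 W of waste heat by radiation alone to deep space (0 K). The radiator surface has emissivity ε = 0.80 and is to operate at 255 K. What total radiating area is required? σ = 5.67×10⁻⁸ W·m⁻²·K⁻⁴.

P = εσA T⁴ ⇒ A = P/(εσT⁴).
T⁴ = 4.228×10⁹ K⁴.
A = 2270/(0.80 × 5.67×10⁻⁸ × 4.228×10⁹).

A ≈ 11.8 m²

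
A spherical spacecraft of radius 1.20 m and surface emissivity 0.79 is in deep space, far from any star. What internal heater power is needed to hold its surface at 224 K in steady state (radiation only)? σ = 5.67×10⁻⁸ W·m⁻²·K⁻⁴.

P ≈ 2040 W

P = εσ·4πr²·T⁴.
4πr² = 18.10 m²; T⁴ = 2.518×10⁹ K⁴.
P = 0.79·5.67×10⁻⁸·18.10·2.518×10⁹.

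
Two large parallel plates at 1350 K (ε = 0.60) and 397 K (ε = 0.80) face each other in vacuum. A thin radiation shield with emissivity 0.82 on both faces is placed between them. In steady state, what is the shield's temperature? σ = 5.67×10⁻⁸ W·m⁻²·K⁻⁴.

In steady state the net flux on the hot side equals that on the cold side.
σ(T₁⁴−T_s⁴)/D₁ = σ(T_s⁴−T₂⁴)/D₂, with D₁ = 1/ε₁+1/ε_s−1 = 1.886, D₂ = 1/ε_s+1/ε₂−1 = 1.470.
Solve for T_s⁴: T_s⁴ = (D₂·T₁⁴ + D₁·T₂⁴)/(D₁+D₂) = 1.469×10¹² K⁴.

T_s ≈ 1100 K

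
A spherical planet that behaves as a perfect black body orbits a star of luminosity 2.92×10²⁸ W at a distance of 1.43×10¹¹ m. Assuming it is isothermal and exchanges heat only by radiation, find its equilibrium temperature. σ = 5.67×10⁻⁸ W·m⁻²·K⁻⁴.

T ≈ 841 K

First find the stellar flux at distance d: S = L/(4πd²) = 2.92×10²⁸/(4π·(1.43×10¹¹)²) = 1.136×10⁵ W/m².
For an isothermal sphere, absorbed (1−a)S·πr² = emitted σ·4πr²·T⁴, so T⁴ = (1−a)S/(4σ).
T⁴ = 1.00·1.136×10⁵/(4·5.67×10⁻⁸) = 5.010×10¹¹ K⁴.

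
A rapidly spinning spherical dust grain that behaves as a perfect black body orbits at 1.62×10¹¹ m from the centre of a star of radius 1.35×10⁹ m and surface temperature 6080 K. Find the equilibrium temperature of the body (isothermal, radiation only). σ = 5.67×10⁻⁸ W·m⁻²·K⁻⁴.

The star's surface emits σT_*⁴; at distance d the flux is S = σT_*⁴(R_*/d)².
S = 5.67×10⁻⁸·(6080)⁴·(1.35×10⁹/1.62×10¹¹)² = 5381 W/m².
For an isothermal sphere T⁴ = (1−a)S/(4σ) = 2.372×10¹⁰ K⁴.

T ≈ 392 K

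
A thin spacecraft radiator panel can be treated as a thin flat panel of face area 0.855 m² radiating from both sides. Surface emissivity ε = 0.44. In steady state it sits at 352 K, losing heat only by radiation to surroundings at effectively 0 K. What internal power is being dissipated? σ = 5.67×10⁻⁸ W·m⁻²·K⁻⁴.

P ≈ 655 W

Steady state: P = εσA T⁴.
A = 2·0.855 = 1.710 m²; T⁴ = (352)⁴ = 1.535×10¹⁰ K⁴.
P = 0.44 × 5.67×10⁻⁸ × 1.710 × 1.535×10¹⁰.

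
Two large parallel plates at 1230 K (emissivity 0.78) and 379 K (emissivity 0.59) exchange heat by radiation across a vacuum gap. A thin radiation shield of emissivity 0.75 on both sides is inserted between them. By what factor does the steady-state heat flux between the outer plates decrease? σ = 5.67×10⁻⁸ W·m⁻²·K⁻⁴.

Without shield: q₀ = σΔ(T⁴)/(1/ε₁+1/ε₂−1) with denominator 1.977.
With shield the two gaps are in series; the resistances add: (1/ε₁+1/ε_s−1)+(1/ε_s+1/ε₂−1) = 1.615+2.028 = 3.644.
Heat-flux ratio q₀/q = 3.644/1.977.

factor ≈ 1.84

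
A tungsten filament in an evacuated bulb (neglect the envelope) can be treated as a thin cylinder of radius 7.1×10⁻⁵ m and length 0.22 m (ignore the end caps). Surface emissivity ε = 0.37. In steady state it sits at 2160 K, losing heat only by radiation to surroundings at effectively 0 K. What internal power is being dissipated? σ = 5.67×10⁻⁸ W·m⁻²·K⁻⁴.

Steady state: P = εσA T⁴.
A = 2πrL = 9.814×10⁻⁵ m²; T⁴ = (2160)⁴ = 2.177×10¹³ K⁴.
P = 0.37 × 5.67×10⁻⁸ × 9.814×10⁻⁵ × 2.177×10¹³.

P ≈ 44.8 W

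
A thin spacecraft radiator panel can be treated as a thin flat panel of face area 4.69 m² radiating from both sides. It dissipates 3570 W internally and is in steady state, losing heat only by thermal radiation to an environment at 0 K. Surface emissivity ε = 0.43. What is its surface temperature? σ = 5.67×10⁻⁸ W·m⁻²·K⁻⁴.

Steady state: internal power = radiated power, P = εσA T⁴.
Radiating area A = 2·4.69 = 9.380 m².
T⁴ = P/(εσA) = 3570/(0.43·5.67×10⁻⁸·9.380) = 1.561×10¹⁰ K⁴.
T = (1.561×10¹⁰)^(1/4).

T ≈ 353 K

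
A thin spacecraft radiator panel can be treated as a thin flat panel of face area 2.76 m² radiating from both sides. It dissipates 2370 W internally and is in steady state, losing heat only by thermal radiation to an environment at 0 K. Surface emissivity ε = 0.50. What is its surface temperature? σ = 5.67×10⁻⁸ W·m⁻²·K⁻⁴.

T ≈ 351 K

Steady state: internal power = radiated power, P = εσA T⁴.
Radiating area A = 2·2.76 = 5.520 m².
T⁴ = P/(εσA) = 2370/(0.50·5.67×10⁻⁸·5.520) = 1.514×10¹⁰ K⁴.
T = (1.514×10¹⁰)^(1/4).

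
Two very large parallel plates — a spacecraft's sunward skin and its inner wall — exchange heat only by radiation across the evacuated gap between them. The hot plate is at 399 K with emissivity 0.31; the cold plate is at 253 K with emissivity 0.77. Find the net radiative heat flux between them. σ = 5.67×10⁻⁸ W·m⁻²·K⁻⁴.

q ≈ 342 W/m²

For two infinite grey parallel plates, q = σ(T₁⁴ − T₂⁴)/(1/ε₁ + 1/ε₂ − 1).
T₁⁴ − T₂⁴ = 2.534×10¹⁰ − 4.097×10⁹ = 2.125×10¹⁰ K⁴.
1/ε₁ + 1/ε₂ − 1 = 3.226 + 1.299 − 1 = 3.525.
q = 5.67×10⁻⁸ × 2.125×10¹⁰ / 3.525.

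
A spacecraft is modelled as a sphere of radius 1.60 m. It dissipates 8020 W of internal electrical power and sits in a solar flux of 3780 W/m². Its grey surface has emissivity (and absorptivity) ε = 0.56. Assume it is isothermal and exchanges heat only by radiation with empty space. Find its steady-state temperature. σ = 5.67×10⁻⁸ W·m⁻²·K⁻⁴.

At steady state, absorbed solar power + internal power = radiated power.
Absorbed: α·S·A_cross = 0.56·3780·8.042 = 17020 W (cross-section πr²).
Total input = 17020 + 8020 = 25040 W.
Radiated: εσ·A_surf·T⁴ with A_surf = 4πr² = 32.17 m².
T⁴ = 25040/(0.56·5.67×10⁻⁸·32.17) = 2.452×10¹⁰ K⁴.

T ≈ 396 K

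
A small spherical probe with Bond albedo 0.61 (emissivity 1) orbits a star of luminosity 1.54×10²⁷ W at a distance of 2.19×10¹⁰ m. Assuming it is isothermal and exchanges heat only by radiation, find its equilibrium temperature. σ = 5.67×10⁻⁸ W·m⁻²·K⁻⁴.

T ≈ 814 K

First find the stellar flux at distance d: S = L/(4πd²) = 1.54×10²⁷/(4π·(2.19×10¹⁰)²) = 2.555×10⁵ W/m².
For an isothermal sphere, absorbed (1−a)S·πr² = emitted σ·4πr²·T⁴, so T⁴ = (1−a)S/(4σ).
T⁴ = 0.390·2.555×10⁵/(4·5.67×10⁻⁸) = 4.394×10¹¹ K⁴.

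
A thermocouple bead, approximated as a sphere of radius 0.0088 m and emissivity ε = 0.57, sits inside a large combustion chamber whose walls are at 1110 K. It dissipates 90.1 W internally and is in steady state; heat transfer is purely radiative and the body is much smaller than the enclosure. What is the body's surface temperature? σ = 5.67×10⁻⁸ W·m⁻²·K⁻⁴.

For a small grey body in a large enclosure, net radiated power = εσA(T⁴ − T_w⁴).
Steady state: P = εσA(T⁴ − T_w⁴) with A = 4πr² = 9.731×10⁻⁴ m².
T⁴ = P/(εσA) + T_w⁴ = 90.1/(0.57·5.67×10⁻⁸·9.731×10⁻⁴) + (1110)⁴
    = 2.865×10¹² + 1.518×10¹² = 4.383×10¹² K⁴.

T ≈ 1450 K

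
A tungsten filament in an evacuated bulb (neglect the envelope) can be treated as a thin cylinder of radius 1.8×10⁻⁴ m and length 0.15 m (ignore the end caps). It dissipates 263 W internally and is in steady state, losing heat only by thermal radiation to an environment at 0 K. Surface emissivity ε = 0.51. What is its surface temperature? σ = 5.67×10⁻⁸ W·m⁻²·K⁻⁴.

Steady state: internal power = radiated power, P = εσA T⁴.
Radiating area A = 2πrL = 1.696×10⁻⁴ m².
T⁴ = P/(εσA) = 263/(0.51·5.67×10⁻⁸·1.696×10⁻⁴) = 5.361×10¹³ K⁴.
T = (5.361×10¹³)^(1/4).

T ≈ 2710 K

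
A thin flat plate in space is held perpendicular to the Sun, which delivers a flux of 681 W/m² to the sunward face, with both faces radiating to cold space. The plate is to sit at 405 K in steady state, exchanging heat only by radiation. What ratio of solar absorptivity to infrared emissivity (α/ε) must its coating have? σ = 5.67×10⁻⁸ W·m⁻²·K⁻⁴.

Balance: αS·A = εσ·2A·T⁴ ⇒ α/ε = 2σT⁴/S.
α/ε = 2·5.67×10⁻⁸·(405)⁴/681 = 2·5.67×10⁻⁸·2.690×10¹⁰/681.

α/ε ≈ 4.48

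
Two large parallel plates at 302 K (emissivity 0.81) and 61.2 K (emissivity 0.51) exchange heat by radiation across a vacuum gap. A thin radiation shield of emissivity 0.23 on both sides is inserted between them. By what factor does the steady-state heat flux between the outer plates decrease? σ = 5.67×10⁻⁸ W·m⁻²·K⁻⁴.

Without shield: q₀ = σΔ(T⁴)/(1/ε₁+1/ε₂−1) with denominator 2.195.
With shield the two gaps are in series; the resistances add: (1/ε₁+1/ε_s−1)+(1/ε_s+1/ε₂−1) = 4.582+5.309 = 9.891.
Heat-flux ratio q₀/q = 9.891/2.195.

factor ≈ 4.51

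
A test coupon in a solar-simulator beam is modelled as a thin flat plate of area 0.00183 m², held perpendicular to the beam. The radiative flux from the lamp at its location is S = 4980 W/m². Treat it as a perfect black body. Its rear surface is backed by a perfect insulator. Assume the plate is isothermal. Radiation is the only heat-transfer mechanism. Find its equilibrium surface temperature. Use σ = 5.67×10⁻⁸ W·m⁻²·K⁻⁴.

At equilibrium, absorbed power = emitted power.
Absorbing cross-section = A = 0.001830 m²; emitting surface = A = 0.001830 m² (ratio 1).
S·A_cross = εσ·A_surf·T⁴  ⇒  T⁴ = S/(1σ).
T⁴ = 1.00·4980/(1·5.67×10⁻⁸) = 8.783×10¹⁰ K⁴.
T = (8.783×10¹⁰)^(1/4).

T ≈ 544 K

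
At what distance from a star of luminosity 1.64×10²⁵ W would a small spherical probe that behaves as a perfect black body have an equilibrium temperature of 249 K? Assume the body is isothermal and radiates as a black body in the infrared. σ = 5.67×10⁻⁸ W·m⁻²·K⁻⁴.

d ≈ 3.87×10¹⁰ m

For an isothermal black-emitting sphere, (1−a)S·πr² = σ·4πr²·T⁴ ⇒ S = 4σT⁴/(1−a).
S = 4·5.67×10⁻⁸·(249)⁴/1.00 = 871.8 W/m².
Flux falls as S = L/(4πd²), so d = √(L/(4πS)) = √(1.64×10²⁵/(4π·871.8)).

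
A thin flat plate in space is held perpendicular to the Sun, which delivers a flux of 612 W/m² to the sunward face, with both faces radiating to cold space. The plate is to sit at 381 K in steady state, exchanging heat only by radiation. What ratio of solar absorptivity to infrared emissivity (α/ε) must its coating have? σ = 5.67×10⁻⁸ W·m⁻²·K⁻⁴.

Balance: αS·A = εσ·2A·T⁴ ⇒ α/ε = 2σT⁴/S.
α/ε = 2·5.67×10⁻⁸·(381)⁴/612 = 2·5.67×10⁻⁸·2.107×10¹⁰/612.

α/ε ≈ 3.90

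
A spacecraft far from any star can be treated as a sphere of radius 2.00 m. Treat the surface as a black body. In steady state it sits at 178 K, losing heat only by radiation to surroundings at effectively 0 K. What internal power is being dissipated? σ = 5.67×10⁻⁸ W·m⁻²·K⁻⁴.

Steady state: P = εσA T⁴.
A = 4πr² = 50.27 m²; T⁴ = (178)⁴ = 1.004×10⁹ K⁴.
P = 1.0 × 5.67×10⁻⁸ × 50.27 × 1.004×10⁹.

P ≈ 2860 W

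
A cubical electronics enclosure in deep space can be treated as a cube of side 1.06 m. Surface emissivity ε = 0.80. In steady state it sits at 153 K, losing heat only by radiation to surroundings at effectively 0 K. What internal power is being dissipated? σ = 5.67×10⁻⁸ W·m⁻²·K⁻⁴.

Steady state: P = εσA T⁴.
A = 6L² = 6.742 m²; T⁴ = (153)⁴ = 5.480×10⁸ K⁴.
P = 0.80 × 5.67×10⁻⁸ × 6.742 × 5.480×10⁸.

P ≈ 168 W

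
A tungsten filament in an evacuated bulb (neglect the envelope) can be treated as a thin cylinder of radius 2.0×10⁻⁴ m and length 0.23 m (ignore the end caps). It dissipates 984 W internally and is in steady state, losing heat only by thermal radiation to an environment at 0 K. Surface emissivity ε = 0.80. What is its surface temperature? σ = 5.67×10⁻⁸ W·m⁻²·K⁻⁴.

T ≈ 2940 K

Steady state: internal power = radiated power, P = εσA T⁴.
Radiating area A = 2πrL = 2.890×10⁻⁴ m².
T⁴ = P/(εσA) = 984/(0.80·5.67×10⁻⁸·2.890×10⁻⁴) = 7.506×10¹³ K⁴.
T = (7.506×10¹³)^(1/4).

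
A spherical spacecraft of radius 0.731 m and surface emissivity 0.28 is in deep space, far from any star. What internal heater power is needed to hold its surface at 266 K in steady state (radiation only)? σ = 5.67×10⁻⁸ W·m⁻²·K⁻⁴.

P = εσ·4πr²·T⁴.
4πr² = 6.715 m²; T⁴ = 5.006×10⁹ K⁴.
P = 0.28·5.67×10⁻⁸·6.715·5.006×10⁹.

P ≈ 534 W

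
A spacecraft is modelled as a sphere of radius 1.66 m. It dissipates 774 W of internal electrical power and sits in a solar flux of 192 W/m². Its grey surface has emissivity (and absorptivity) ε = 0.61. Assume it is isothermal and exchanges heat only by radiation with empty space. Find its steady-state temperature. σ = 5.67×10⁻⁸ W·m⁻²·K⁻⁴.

T ≈ 197 K

At steady state, absorbed solar power + internal power = radiated power.
Absorbed: α·S·A_cross = 0.61·192·8.657 = 1014 W (cross-section πr²).
Total input = 1014 + 774 = 1788 W.
Radiated: εσ·A_surf·T⁴ with A_surf = 4πr² = 34.63 m².
T⁴ = 1788/(0.61·5.67×10⁻⁸·34.63) = 1.493×10⁹ K⁴.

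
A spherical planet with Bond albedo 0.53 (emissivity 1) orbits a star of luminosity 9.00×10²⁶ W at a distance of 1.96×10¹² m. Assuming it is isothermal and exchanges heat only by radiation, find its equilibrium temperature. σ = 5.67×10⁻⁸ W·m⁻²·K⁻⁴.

First find the stellar flux at distance d: S = L/(4πd²) = 9.00×10²⁶/(4π·(1.96×10¹²)²) = 18.64 W/m².
For an isothermal sphere, absorbed (1−a)S·πr² = emitted σ·4πr²·T⁴, so T⁴ = (1−a)S/(4σ).
T⁴ = 0.470·18.64/(4·5.67×10⁻⁸) = 3.863×10⁷ K⁴.

T ≈ 78.8 K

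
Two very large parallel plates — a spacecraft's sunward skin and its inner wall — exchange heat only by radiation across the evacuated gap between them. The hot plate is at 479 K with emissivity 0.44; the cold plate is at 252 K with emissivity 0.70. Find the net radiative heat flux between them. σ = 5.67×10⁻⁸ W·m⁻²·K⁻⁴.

For two infinite grey parallel plates, q = σ(T₁⁴ − T₂⁴)/(1/ε₁ + 1/ε₂ − 1).
T₁⁴ − T₂⁴ = 5.264×10¹⁰ − 4.033×10⁹ = 4.861×10¹⁰ K⁴.
1/ε₁ + 1/ε₂ − 1 = 2.273 + 1.429 − 1 = 2.701.
q = 5.67×10⁻⁸ × 4.861×10¹⁰ / 2.701.

q ≈ 1020 W/m²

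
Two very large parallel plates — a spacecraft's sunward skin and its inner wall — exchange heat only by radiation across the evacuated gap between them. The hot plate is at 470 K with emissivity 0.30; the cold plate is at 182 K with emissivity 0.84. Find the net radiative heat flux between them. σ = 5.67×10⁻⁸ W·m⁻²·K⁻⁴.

For two infinite grey parallel plates, q = σ(T₁⁴ − T₂⁴)/(1/ε₁ + 1/ε₂ − 1).
T₁⁴ − T₂⁴ = 4.880×10¹⁰ − 1.097×10⁹ = 4.770×10¹⁰ K⁴.
1/ε₁ + 1/ε₂ − 1 = 3.333 + 1.190 − 1 = 3.524.
q = 5.67×10⁻⁸ × 4.770×10¹⁰ / 3.524.

q ≈ 768 W/m²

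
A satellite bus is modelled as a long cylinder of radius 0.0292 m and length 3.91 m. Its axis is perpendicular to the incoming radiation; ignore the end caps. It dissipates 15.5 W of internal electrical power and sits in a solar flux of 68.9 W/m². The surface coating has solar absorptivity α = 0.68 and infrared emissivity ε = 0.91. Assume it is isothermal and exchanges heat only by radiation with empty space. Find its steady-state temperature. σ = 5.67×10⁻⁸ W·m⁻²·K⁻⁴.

At steady state, absorbed solar power + internal power = radiated power.
Absorbed: α·S·A_cross = 0.68·68.9·0.2283 = 10.70 W (cross-section 2rL).
Total input = 10.70 + 15.5 = 26.20 W.
Radiated: εσ·A_surf·T⁴ with A_surf = 2πrL = 0.7174 m².
T⁴ = 26.20/(0.91·5.67×10⁻⁸·0.7174) = 7.078×10⁸ K⁴.

T ≈ 163 K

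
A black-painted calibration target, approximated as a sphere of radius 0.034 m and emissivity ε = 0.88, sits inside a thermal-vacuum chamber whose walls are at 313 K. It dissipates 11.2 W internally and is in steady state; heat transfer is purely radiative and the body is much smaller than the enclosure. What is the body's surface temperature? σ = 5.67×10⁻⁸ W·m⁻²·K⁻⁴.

T ≈ 398 K

For a small grey body in a large enclosure, net radiated power = εσA(T⁴ − T_w⁴).
Steady state: P = εσA(T⁴ − T_w⁴) with A = 4πr² = 0.01453 m².
T⁴ = P/(εσA) + T_w⁴ = 11.2/(0.88·5.67×10⁻⁸·0.01453) + (313)⁴
    = 1.545×10¹⁰ + 9.598×10⁹ = 2.505×10¹⁰ K⁴.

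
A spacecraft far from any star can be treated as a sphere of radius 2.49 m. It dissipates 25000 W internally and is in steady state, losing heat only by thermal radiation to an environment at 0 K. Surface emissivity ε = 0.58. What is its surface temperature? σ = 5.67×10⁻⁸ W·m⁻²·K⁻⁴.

Steady state: internal power = radiated power, P = εσA T⁴.
Radiating area A = 4πr² = 77.91 m².
T⁴ = P/(εσA) = 25000/(0.58·5.67×10⁻⁸·77.91) = 9.757×10⁹ K⁴.
T = (9.757×10⁹)^(1/4).

T ≈ 314 K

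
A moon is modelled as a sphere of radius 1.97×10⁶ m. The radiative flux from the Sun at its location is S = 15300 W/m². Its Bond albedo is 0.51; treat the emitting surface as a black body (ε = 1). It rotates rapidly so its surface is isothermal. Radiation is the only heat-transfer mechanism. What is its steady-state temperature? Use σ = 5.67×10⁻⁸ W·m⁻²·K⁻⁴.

At equilibrium, absorbed power = emitted power.
Absorbing cross-section = πr² = 1.219×10¹³ m²; emitting surface = 4πr² = 4.877×10¹³ m² (ratio 4).
(1−a)S·A_cross = εσ·A_surf·T⁴  ⇒  T⁴ = (1−a)S/(4σ).
T⁴ = 0.490·15300/(4·5.67×10⁻⁸) = 3.306×10¹⁰ K⁴.
T = (3.306×10¹⁰)^(1/4).

T ≈ 426 K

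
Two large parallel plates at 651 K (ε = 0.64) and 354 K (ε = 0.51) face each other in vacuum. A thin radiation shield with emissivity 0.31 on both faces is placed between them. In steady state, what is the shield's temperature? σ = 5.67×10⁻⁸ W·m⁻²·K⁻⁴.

In steady state the net flux on the hot side equals that on the cold side.
σ(T₁⁴−T_s⁴)/D₁ = σ(T_s⁴−T₂⁴)/D₂, with D₁ = 1/ε₁+1/ε_s−1 = 3.788, D₂ = 1/ε_s+1/ε₂−1 = 4.187.
Solve for T_s⁴: T_s⁴ = (D₂·T₁⁴ + D₁·T₂⁴)/(D₁+D₂) = 1.017×10¹¹ K⁴.

T_s ≈ 565 K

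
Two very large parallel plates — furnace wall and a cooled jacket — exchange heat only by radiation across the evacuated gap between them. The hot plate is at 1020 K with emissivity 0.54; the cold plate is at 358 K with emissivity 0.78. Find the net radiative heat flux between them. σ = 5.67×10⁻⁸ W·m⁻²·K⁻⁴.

q ≈ 28300 W/m²

For two infinite grey parallel plates, q = σ(T₁⁴ − T₂⁴)/(1/ε₁ + 1/ε₂ − 1).
T₁⁴ − T₂⁴ = 1.082×10¹² − 1.643×10¹⁰ = 1.066×10¹² K⁴.
1/ε₁ + 1/ε₂ − 1 = 1.852 + 1.282 − 1 = 2.134.
q = 5.67×10⁻⁸ × 1.066×10¹² / 2.134.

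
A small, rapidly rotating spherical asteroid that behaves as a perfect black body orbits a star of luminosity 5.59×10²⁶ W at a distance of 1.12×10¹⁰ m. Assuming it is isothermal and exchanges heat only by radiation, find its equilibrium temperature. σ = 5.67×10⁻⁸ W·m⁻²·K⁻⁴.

First find the stellar flux at distance d: S = L/(4πd²) = 5.59×10²⁶/(4π·(1.12×10¹⁰)²) = 3.546×10⁵ W/m².
For an isothermal sphere, absorbed (1−a)S·πr² = emitted σ·4πr²·T⁴, so T⁴ = (1−a)S/(4σ).
T⁴ = 1.00·3.546×10⁵/(4·5.67×10⁻⁸) = 1.564×10¹² K⁴.

T ≈ 1120 K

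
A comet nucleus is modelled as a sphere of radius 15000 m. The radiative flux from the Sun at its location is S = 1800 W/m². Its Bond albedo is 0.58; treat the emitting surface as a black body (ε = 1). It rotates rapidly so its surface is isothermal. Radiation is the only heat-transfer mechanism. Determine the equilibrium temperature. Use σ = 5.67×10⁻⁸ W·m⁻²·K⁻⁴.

T ≈ 240 K

At equilibrium, absorbed power = emitted power.
Absorbing cross-section = πr² = 7.069×10⁸ m²; emitting surface = 4πr² = 2.827×10⁹ m² (ratio 4).
(1−a)S·A_cross = εσ·A_surf·T⁴  ⇒  T⁴ = (1−a)S/(4σ).
T⁴ = 0.420·1800/(4·5.67×10⁻⁸) = 3.333×10⁹ K⁴.
T = (3.333×10⁹)^(1/4).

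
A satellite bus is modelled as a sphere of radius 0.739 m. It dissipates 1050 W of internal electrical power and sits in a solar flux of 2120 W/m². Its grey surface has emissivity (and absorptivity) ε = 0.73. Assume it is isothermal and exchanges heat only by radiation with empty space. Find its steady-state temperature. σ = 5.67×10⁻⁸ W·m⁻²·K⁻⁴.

T ≈ 338 K

At steady state, absorbed solar power + internal power = radiated power.
Absorbed: α·S·A_cross = 0.73·2120·1.716 = 2655 W (cross-section πr²).
Total input = 2655 + 1050 = 3705 W.
Radiated: εσ·A_surf·T⁴ with A_surf = 4πr² = 6.863 m².
T⁴ = 3705/(0.73·5.67×10⁻⁸·6.863) = 1.304×10¹⁰ K⁴.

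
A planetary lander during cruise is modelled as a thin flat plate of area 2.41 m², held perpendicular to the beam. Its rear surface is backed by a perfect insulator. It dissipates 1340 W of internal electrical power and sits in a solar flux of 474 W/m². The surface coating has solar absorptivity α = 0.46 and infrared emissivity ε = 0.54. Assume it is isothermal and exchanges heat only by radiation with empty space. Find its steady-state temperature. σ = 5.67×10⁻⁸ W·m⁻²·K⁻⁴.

T ≈ 399 K

At steady state, absorbed solar power + internal power = radiated power.
Absorbed: α·S·A_cross = 0.46·474·2.410 = 525.5 W (cross-section A).
Total input = 525.5 + 1340 = 1865 W.
Radiated: εσ·A_surf·T⁴ with A_surf = A = 2.410 m².
T⁴ = 1865/(0.54·5.67×10⁻⁸·2.410) = 2.528×10¹⁰ K⁴.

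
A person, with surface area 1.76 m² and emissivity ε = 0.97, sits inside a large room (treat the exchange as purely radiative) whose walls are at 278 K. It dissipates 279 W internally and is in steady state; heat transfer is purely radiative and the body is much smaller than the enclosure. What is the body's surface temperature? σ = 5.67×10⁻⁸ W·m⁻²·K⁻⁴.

For a small grey body in a large enclosure, net radiated power = εσA(T⁴ − T_w⁴).
Steady state: P = εσA(T⁴ − T_w⁴) with A = 1.76 m².
T⁴ = P/(εσA) + T_w⁴ = 279/(0.97·5.67×10⁻⁸·1.760) + (278)⁴
    = 2.882×10⁹ + 5.973×10⁹ = 8.855×10⁹ K⁴.

T ≈ 307 K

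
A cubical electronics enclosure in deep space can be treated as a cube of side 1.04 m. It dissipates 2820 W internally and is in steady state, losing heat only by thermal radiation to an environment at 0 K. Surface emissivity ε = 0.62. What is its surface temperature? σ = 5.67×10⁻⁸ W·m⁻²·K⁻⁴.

Steady state: internal power = radiated power, P = εσA T⁴.
Radiating area A = 6L² = 6.490 m².
T⁴ = P/(εσA) = 2820/(0.62·5.67×10⁻⁸·6.490) = 1.236×10¹⁰ K⁴.
T = (1.236×10¹⁰)^(1/4).

T ≈ 333 K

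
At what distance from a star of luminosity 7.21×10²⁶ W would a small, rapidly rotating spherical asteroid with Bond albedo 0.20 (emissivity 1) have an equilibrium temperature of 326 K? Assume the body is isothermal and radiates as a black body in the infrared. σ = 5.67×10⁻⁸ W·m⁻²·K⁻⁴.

d ≈ 1.34×10¹¹ m

For an isothermal black-emitting sphere, (1−a)S·πr² = σ·4πr²·T⁴ ⇒ S = 4σT⁴/(1−a).
S = 4·5.67×10⁻⁸·(326)⁴/0.800 = 3202 W/m².
Flux falls as S = L/(4πd²), so d = √(L/(4πS)) = √(7.21×10²⁶/(4π·3202)).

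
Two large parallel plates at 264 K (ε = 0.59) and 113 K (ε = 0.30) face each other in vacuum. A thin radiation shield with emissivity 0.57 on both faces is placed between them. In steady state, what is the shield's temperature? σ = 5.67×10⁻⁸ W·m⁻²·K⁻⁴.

T_s ≈ 236 K

In steady state the net flux on the hot side equals that on the cold side.
σ(T₁⁴−T_s⁴)/D₁ = σ(T_s⁴−T₂⁴)/D₂, with D₁ = 1/ε₁+1/ε_s−1 = 2.449, D₂ = 1/ε_s+1/ε₂−1 = 4.088.
Solve for T_s⁴: T_s⁴ = (D₂·T₁⁴ + D₁·T₂⁴)/(D₁+D₂) = 3.099×10⁹ K⁴.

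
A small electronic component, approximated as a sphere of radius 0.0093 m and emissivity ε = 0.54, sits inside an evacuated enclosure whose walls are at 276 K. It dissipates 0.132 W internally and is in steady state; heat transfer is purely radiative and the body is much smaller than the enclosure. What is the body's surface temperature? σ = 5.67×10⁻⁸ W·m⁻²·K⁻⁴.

For a small grey body in a large enclosure, net radiated power = εσA(T⁴ − T_w⁴).
Steady state: P = εσA(T⁴ − T_w⁴) with A = 4πr² = 0.001087 m².
T⁴ = P/(εσA) + T_w⁴ = 0.132/(0.54·5.67×10⁻⁸·0.001087) + (276)⁴
    = 3.967×10⁹ + 5.803×10⁹ = 9.769×10⁹ K⁴.

T ≈ 314 K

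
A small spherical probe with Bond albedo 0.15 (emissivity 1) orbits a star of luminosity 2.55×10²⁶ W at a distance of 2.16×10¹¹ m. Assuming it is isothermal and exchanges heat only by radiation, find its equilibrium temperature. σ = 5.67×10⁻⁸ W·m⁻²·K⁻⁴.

First find the stellar flux at distance d: S = L/(4πd²) = 2.55×10²⁶/(4π·(2.16×10¹¹)²) = 434.9 W/m².
For an isothermal sphere, absorbed (1−a)S·πr² = emitted σ·4πr²·T⁴, so T⁴ = (1−a)S/(4σ).
T⁴ = 0.850·434.9/(4·5.67×10⁻⁸) = 1.630×10⁹ K⁴.

T ≈ 201 K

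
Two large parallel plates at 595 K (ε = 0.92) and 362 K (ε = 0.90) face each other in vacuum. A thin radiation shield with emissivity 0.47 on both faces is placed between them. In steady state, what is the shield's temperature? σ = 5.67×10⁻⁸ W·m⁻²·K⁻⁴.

T_s ≈ 517 K

In steady state the net flux on the hot side equals that on the cold side.
σ(T₁⁴−T_s⁴)/D₁ = σ(T_s⁴−T₂⁴)/D₂, with D₁ = 1/ε₁+1/ε_s−1 = 2.215, D₂ = 1/ε_s+1/ε₂−1 = 2.239.
Solve for T_s⁴: T_s⁴ = (D₂·T₁⁴ + D₁·T₂⁴)/(D₁+D₂) = 7.155×10¹⁰ K⁴.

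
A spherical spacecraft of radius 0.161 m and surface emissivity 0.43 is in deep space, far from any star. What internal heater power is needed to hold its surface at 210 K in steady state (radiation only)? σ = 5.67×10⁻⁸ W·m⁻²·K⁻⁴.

P ≈ 15.4 W

P = εσ·4πr²·T⁴.
4πr² = 0.3257 m²; T⁴ = 1.945×10⁹ K⁴.
P = 0.43·5.67×10⁻⁸·0.3257·1.945×10⁹.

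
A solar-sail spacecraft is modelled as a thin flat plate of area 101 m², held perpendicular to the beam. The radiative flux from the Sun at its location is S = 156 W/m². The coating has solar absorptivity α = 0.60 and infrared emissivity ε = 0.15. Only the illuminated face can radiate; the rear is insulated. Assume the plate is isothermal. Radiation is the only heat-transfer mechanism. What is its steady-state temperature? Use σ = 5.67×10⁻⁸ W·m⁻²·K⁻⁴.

T ≈ 324 K

At equilibrium, absorbed power = emitted power.
Absorbing cross-section = A = 101.0 m²; emitting surface = A = 101.0 m² (ratio 1).
αS·A_cross = εσ·A_surf·T⁴  ⇒  T⁴ = αS/(ε·1σ).
T⁴ = 0.600·156/(0.15·1·5.67×10⁻⁸) = 1.101×10¹⁰ K⁴.
T = (1.101×10¹⁰)^(1/4).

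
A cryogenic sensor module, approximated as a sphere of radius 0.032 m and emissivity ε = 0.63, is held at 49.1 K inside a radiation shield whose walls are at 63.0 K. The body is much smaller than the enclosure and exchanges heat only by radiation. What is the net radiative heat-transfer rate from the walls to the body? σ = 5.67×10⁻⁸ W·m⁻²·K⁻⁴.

For a small grey body in a large enclosure: P_net = εσA(T_body⁴ − T_wall⁴).
A = 4πr² = 0.01287 m²; T_body⁴ − T_wall⁴ = 5.812×10⁶ − 1.575×10⁷ = -9.941×10⁶ K⁴.
|P_net| = 0.63·5.67×10⁻⁸·0.01287·9.941×10⁶.

P_net ≈ 0.00457 W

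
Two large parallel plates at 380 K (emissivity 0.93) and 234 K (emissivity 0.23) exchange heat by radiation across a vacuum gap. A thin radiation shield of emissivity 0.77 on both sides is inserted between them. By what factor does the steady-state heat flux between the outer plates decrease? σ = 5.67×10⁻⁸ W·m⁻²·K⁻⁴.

factor ≈ 1.36

Without shield: q₀ = σΔ(T⁴)/(1/ε₁+1/ε₂−1) with denominator 4.423.
With shield the two gaps are in series; the resistances add: (1/ε₁+1/ε_s−1)+(1/ε_s+1/ε₂−1) = 1.374+4.647 = 6.020.
Heat-flux ratio q₀/q = 6.020/4.423.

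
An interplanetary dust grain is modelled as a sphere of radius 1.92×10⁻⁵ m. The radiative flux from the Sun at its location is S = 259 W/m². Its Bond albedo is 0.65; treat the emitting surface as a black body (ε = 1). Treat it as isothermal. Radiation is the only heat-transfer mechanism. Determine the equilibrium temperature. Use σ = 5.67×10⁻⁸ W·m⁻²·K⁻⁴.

At equilibrium, absorbed power = emitted power.
Absorbing cross-section = πr² = 1.158×10⁻⁹ m²; emitting surface = 4πr² = 4.632×10⁻⁹ m² (ratio 4).
(1−a)S·A_cross = εσ·A_surf·T⁴  ⇒  T⁴ = (1−a)S/(4σ).
T⁴ = 0.350·259/(4·5.67×10⁻⁸) = 3.997×10⁸ K⁴.
T = (3.997×10⁸)^(1/4).

T ≈ 141 K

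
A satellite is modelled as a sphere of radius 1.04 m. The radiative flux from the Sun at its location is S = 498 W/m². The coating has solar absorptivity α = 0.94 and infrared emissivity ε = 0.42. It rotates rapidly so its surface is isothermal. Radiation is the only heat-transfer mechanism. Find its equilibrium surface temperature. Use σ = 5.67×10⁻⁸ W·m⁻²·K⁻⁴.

T ≈ 265 K

At equilibrium, absorbed power = emitted power.
Absorbing cross-section = πr² = 3.398 m²; emitting surface = 4πr² = 13.59 m² (ratio 4).
αS·A_cross = εσ·A_surf·T⁴  ⇒  T⁴ = αS/(ε·4σ).
T⁴ = 0.940·498/(0.42·4·5.67×10⁻⁸) = 4.914×10⁹ K⁴.
T = (4.914×10⁹)^(1/4).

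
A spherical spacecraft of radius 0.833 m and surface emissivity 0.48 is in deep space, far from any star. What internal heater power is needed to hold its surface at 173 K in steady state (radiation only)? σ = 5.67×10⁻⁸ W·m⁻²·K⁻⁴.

P = εσ·4πr²·T⁴.
4πr² = 8.720 m²; T⁴ = 8.957×10⁸ K⁴.
P = 0.48·5.67×10⁻⁸·8.720·8.957×10⁸.

P ≈ 213 W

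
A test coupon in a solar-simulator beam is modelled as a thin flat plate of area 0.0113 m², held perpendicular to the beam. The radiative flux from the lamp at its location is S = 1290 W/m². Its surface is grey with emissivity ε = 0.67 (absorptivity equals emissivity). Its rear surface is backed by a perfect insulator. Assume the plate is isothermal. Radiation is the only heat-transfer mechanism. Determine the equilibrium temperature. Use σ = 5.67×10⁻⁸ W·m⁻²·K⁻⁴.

At equilibrium, absorbed power = emitted power.
Absorbing cross-section = A = 0.01130 m²; emitting surface = A = 0.01130 m² (ratio 1).
εS·A_cross = εσ·A_surf·T⁴  ⇒  T⁴ = S/(1σ)   (ε cancels).
T⁴ = 1290/(1·5.67×10⁻⁸) = 2.275×10¹⁰ K⁴.
T = (2.275×10¹⁰)^(1/4).

T ≈ 388 K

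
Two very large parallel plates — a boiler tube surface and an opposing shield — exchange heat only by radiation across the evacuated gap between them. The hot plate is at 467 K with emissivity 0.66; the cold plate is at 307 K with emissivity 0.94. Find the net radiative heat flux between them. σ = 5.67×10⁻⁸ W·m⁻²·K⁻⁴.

q ≈ 1390 W/m²

For two infinite grey parallel plates, q = σ(T₁⁴ − T₂⁴)/(1/ε₁ + 1/ε₂ − 1).
T₁⁴ − T₂⁴ = 4.756×10¹⁰ − 8.883×10⁹ = 3.868×10¹⁰ K⁴.
1/ε₁ + 1/ε₂ − 1 = 1.515 + 1.064 − 1 = 1.579.
q = 5.67×10⁻⁸ × 3.868×10¹⁰ / 1.579.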